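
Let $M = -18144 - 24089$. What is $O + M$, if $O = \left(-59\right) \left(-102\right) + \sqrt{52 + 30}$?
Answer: $-36215 + \sqrt{82} \approx -36206.0$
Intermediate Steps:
$M = -42233$ ($M = -18144 - 24089 = -42233$)
$O = 6018 + \sqrt{82} \approx 6027.1$
$O + M = \left(6018 + \sqrt{82}\right) - 42233 = -36215 + \sqrt{82}$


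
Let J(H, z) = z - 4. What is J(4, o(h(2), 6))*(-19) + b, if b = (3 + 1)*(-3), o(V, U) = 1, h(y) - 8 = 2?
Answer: 45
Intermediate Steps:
h(y) = 10 (h(y) = 8 + 2 = 10)
J(H, z) = -4 + z
b = -12 (b = 4*(-3) = -12)
J(4, o(h(2), 6))*(-19) + b = (-4 + 1)*(-19) - 12 = -3*(-19) - 12 = 57 - 12 = 45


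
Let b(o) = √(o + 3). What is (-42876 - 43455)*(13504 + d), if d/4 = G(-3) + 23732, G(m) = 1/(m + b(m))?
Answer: -9360927884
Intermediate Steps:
b(o) = √(3 + o)
G(m) = 1/(m + √(3 + m))
d = 284780/3 (d = 4*(1/(-3 + √(3 - 3)) + 23732) = 4*(1/(-3 + √0) + 23732) = 4*(1/(-3 + 0) + 23732) = 4*(1/(-3) + 23732) = 4*(-⅓ + 23732) = 4*(71195/3) = 284780/3 ≈ 94927.)
(-42876 - 43455)*(13504 + d) = (-42876 - 43455)*(13504 + 284780/3) = -86331*325292/3 = -9360927884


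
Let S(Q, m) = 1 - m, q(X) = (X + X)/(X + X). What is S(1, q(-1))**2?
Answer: 0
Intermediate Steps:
q(X) = 1 (q(X) = (2*X)/((2*X)) = (2*X)*(1/(2*X)) = 1)
S(1, q(-1))**2 = (1 - 1*1)**2 = (1 - 1)**2 = 0**2 = 0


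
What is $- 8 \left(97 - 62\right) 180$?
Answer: $-50400$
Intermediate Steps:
$- 8 \left(97 - 62\right) 180 = \left(-8\right) 35 \cdot 180 = \left(-280\right) 180 = -50400$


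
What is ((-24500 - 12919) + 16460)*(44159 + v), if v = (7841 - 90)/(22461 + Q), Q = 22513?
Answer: -41624880357703/44974 ≈ -9.2553e+8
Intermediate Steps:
v = 7751/44974 (v = (7841 - 90)/(22461 + 22513) = 7751/44974 ≈ 0.17234)
((-24500 - 12919) + 16460)*(44159 + v) = ((-24500 - 12919) + 16460)*(44159 + 7751/44974) = (-37419 + 16460)*(1986014617/44974) = -20959*1986014617/44974 = -41624880357703/44974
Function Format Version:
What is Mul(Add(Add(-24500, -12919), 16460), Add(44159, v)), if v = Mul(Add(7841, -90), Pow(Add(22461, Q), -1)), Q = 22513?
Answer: Rational(-41624880357703, 44974) ≈ -9.2553e+8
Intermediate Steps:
v = Rational(7751, 44974) (v = Mul(Add(7841, -90), Pow(Add(22461, 22513), -1)) = Mul(7751, Pow(44974, -1)) = Mul(7751, Rational(1, 44974)) = Rational(7751, 44974) ≈ 0.17234)
Mul(Add(Add(-24500, -12919), 16460), Add(44159, v)) = Mul(Add(Add(-24500, -12919), 16460), Add(44159, Rational(7751, 44974))) = Mul(Add(-37419, 16460), Rational(1986014617, 44974)) = Mul(-20959, Rational(1986014617, 44974)) = Rational(-41624880357703, 44974)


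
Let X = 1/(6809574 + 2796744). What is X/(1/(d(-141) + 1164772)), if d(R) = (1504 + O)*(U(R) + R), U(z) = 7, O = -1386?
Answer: 574480/4803159 ≈ 0.11960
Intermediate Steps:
d(R) = 826 + 118*R (d(R) = (1504 - 1386)*(7 + R) = 118*(7 + R) = 826 + 118*R)
X = 1/9606318 ≈ 1.0410e-7
X/(1/(d(-141) + 1164772)) = 1/(9606318*(1/((826 + 118*(-141)) + 1164772))) = 1/(9606318*(1/((826 - 16638) + 1164772))) = 1/(9606318*(1/(-15812 + 1164772))) = 1/(9606318*(1/1148960)) = (1/9606318)*1148960 = 574480/4803159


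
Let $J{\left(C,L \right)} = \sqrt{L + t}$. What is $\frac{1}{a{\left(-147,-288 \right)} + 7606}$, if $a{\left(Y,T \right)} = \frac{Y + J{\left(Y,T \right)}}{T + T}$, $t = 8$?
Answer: $\frac{2523572928}{19194939727489} + \frac{1152 i \sqrt{70}}{19194939727489} \approx 0.00013147 + 5.0213 \cdot 10^{-10} i$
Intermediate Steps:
$J{\left(C,L \right)} = \sqrt{8 + L}$ ($J{\left(C,L \right)} = \sqrt{L + 8} = \sqrt{8 + L}$)
$a{\left(Y,T \right)} = \frac{Y + \sqrt{8 + T}}{2 T}$ ($a{\left(Y,T \right)} = \frac{Y + \sqrt{8 + T}}{T + T} = \frac{Y + \sqrt{8 + T}}{2 T}$)
$\frac{1}{a{\left(-147,-288 \right)} + 7606} = \frac{1}{\frac{-147 + \sqrt{8 - 288}}{2 \left(-288\right)} + 7606} = \frac{1}{\frac{1}{2} \left(- \frac{1}{288}\right) \left(-147 + \sqrt{-280}\right) + 7606} = \frac{1}{\frac{1}{2} \left(- \frac{1}{288}\right) \left(-147 + 2 i \sqrt{70}\right) + 7606} = \frac{1}{\left(\frac{49}{192} - \frac{i \sqrt{70}}{288}\right) + 7606} = \frac{1}{\frac{1460401}{192} - \frac{i \sqrt{70}}{288}}$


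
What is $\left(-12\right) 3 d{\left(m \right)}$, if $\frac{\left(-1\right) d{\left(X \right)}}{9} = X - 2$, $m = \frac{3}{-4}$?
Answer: $-891$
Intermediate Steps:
$m = - \frac{3}{4}$ ($m = 3 \left(- \frac{1}{4}\right) = - \frac{3}{4} \approx -0.75$)
$d{\left(X \right)} = 18 - 9 X$ ($d{\left(X \right)} = - 9 \left(X - 2\right) = - 9 \left(-2 + X\right) = 18 - 9 X$)
$\left(-12\right) 3 d{\left(m \right)} = \left(-12\right) 3 \left(18 - - \frac{27}{4}\right) = - 36 \left(18 + \frac{27}{4}\right) = \left(-36\right) \frac{99}{4} = -891$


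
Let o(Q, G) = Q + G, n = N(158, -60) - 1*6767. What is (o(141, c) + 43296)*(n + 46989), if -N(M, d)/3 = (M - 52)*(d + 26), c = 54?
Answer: 2219519694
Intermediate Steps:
N(M, d) = -3*(-52 + M)*(26 + d) (N(M, d) = -3*(M - 52)*(d + 26) = -3*(-52 + M)*(26 + d))
n = 4045 (n = (4056 - 78*158 + 156*(-60) - 3*158*(-60)) - 1*6767 = (4056 - 12324 - 9360 + 28440) - 6767 = 10812 - 6767 = 4045)
o(Q, G) = G + Q
(o(141, c) + 43296)*(n + 46989) = ((54 + 141) + 43296)*(4045 + 46989) = (195 + 43296)*51034 = 43491*51034 = 2219519694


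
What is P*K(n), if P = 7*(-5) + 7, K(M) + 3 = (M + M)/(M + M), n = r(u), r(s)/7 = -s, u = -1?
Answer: 56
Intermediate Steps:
r(s) = -7*s (r(s) = 7*(-s) = -7*s)
n = 7 (n = -7*(-1) = 7)
K(M) = -2 (K(M) = -3 + (M + M)/(M + M) = -3 + (2*M)/((2*M)) = -3 + (2*M)*(1/(2*M)) = -3 + 1 = -2)
P = -28 (P = -35 + 7 = -28)
P*K(n) = -28*(-2) = 56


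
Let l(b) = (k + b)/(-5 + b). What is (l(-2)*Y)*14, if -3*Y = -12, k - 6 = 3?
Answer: -56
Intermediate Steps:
k = 9 (k = 6 + 3 = 9)
l(b) = (9 + b)/(-5 + b)
Y = 4 (Y = -⅓*(-12) = 4)
(l(-2)*Y)*14 = (((9 - 2)/(-5 - 2))*4)*14 = ((7/(-7))*4)*14 = (-⅐*7*4)*14 = -1*4*14 = -4*14 = -56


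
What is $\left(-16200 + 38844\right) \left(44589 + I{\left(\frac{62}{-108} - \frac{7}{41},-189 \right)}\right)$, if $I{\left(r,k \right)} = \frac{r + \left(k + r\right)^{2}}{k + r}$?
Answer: $\frac{51949514530318598}{51671685} \approx 1.0054 \cdot 10^{9}$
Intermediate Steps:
$I{\left(r,k \right)} = \frac{r + \left(k + r\right)^{2}}{k + r}$
$\left(-16200 + 38844\right) \left(44589 + I{\left(\frac{62}{-108} - \frac{7}{41},-189 \right)}\right) = \left(-16200 + 38844\right) \left(44589 + \left(-189 + \left(\frac{62}{-108} - \frac{7}{41}\right) + \frac{\frac{62}{-108} - \frac{7}{41}}{-189 + \left(\frac{62}{-108} - \frac{7}{41}\right)}\right)\right) = 22644 \left(44589 + \left(-189 + \left(62 \left(- \frac{1}{108}\right) - \frac{7}{41}\right) + \frac{62 \left(- \frac{1}{108}\right) - \frac{7}{41}}{-189 + \left(62 \left(- \frac{1}{108}\right) - \frac{7}{41}\right)}\right)\right) = 22644 \left(44589 - \left(\frac{420095}{2214} - \frac{- \frac{31}{54} - \frac{7}{41}}{-189 - \frac{1649}{2214}}\right)\right) = 22644 \left(44589 - \left(\frac{420095}{2214} + \frac{1649}{2214 \left(-189 - \frac{1649}{2214}\right)}\right)\right) = 22644 \left(44589 - \left(\frac{420095}{2214} - \frac{1649}{420095}\right)\right) = 22644 \left(44589 - \frac{176476158139}{930090330}\right) = 22644 \cdot \frac{41295321566231}{930090330} = \frac{51949514530318598}{51671685}$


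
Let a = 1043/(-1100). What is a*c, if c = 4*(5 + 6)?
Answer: -1043/25 ≈ -41.720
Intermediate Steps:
c = 44 (c = 4*11 = 44)
a = -1043/1100 (a = 1043*(-1/1100) = -1043/1100 ≈ -0.94818)
a*c = -1043/1100*44 = -1043/25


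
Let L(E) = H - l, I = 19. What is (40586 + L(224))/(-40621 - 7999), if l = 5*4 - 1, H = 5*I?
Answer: -20331/24310 ≈ -0.83632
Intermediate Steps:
H = 95 (H = 5*19 = 95)
l = 19 (l = 20 - 1 = 19)
L(E) = 76 (L(E) = 95 - 1*19 = 95 - 19 = 76)
(40586 + L(224))/(-40621 - 7999) = (40586 + 76)/(-40621 - 7999) = 40662/(-48620) = 40662*(-1/48620) = -20331/24310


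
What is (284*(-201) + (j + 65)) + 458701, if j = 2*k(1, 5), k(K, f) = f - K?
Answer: 401690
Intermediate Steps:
j = 8 (j = 2*(5 - 1*1) = 2*(5 - 1) = 2*4 = 8)
(284*(-201) + (j + 65)) + 458701 = (284*(-201) + (8 + 65)) + 458701 = (-57084 + 73) + 458701 = -57011 + 458701 = 401690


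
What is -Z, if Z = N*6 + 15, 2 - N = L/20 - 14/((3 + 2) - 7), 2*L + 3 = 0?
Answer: 291/20 ≈ 14.550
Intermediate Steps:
L = -3/2 (L = -3/2 + (½)*0 = -3/2 + 0 = -3/2 ≈ -1.5000)
N = -197/40 (N = 2 - (-3/2/20 - 14/((3 + 2) - 7)) = 2 - (-3/2*1/20 - 14/(5 - 7)) = 2 - (-3/40 - 14/(-2)) = 2 - (-3/40 - 14*(-½)) = 2 - (-3/40 + 7) = 2 - 1*277/40 = 2 - 277/40 = -197/40 ≈ -4.9250)
Z = -291/20 (Z = -197/40*6 + 15 = -591/20 + 15 = -291/20 ≈ -14.550)
-Z = -1*(-291/20) = 291/20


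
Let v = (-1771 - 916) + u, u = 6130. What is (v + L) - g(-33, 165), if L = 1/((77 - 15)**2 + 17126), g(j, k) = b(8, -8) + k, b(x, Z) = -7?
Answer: 68886451/20970 ≈ 3285.0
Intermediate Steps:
g(j, k) = -7 + k
v = 3443 (v = (-1771 - 916) + 6130 = -2687 + 6130 = 3443)
L = 1/20970 (L = 1/(62**2 + 17126) = 1/(3844 + 17126) = 1/20970 ≈ 4.7687e-5)
(v + L) - g(-33, 165) = (3443 + 1/20970) - (-7 + 165) = 72199711/20970 - 1*158 = 72199711/20970 - 158 = 68886451/20970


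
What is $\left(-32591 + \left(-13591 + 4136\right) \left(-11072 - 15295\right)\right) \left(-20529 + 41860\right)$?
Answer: $5317122781414$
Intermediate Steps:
$\left(-32591 + \left(-13591 + 4136\right) \left(-11072 - 15295\right)\right) \left(-20529 + 41860\right) = \left(-32591 - -249299985\right) 21331 = \left(-32591 + 249299985\right) 21331 = 249267394 \cdot 21331 = 5317122781414$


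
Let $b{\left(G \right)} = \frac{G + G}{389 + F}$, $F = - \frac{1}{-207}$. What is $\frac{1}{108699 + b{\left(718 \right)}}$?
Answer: $\frac{20131}{2188293882} \approx 9.1994 \cdot 10^{-6}$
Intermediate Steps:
$F = \frac{1}{207}$ ($F = \left(-1\right) \left(- \frac{1}{207}\right) = \frac{1}{207} \approx 0.0048309$)
$b{\left(G \right)} = \frac{207 G}{40262}$ ($b{\left(G \right)} = \frac{G + G}{389 + \frac{1}{207}} = \frac{2 G}{\frac{80524}{207}} = 2 G \frac{207}{80524} = \frac{207 G}{40262}$)
$\frac{1}{108699 + b{\left(718 \right)}} = \frac{1}{108699 + \frac{207}{40262} \cdot 718} = \frac{1}{108699 + \frac{74313}{20131}} = \frac{1}{\frac{2188293882}{20131}} = \frac{20131}{2188293882}$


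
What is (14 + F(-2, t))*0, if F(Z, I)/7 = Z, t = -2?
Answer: 0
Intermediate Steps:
F(Z, I) = 7*Z
(14 + F(-2, t))*0 = (14 + 7*(-2))*0 = (14 - 14)*0 = 0*0 = 0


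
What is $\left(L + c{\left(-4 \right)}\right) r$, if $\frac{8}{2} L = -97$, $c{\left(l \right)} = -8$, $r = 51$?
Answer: $- \frac{6579}{4} \approx -1644.8$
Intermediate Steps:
$L = - \frac{97}{4}$ ($L = \frac{1}{4} \left(-97\right) = - \frac{97}{4} \approx -24.25$)
$\left(L + c{\left(-4 \right)}\right) r = \left(- \frac{97}{4} - 8\right) 51 = \left(- \frac{129}{4}\right) 51 = - \frac{6579}{4}$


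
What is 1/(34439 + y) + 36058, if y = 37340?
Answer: 2588207183/71779 ≈ 36058.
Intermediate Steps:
1/(34439 + y) + 36058 = 1/(34439 + 37340) + 36058 = 1/71779 + 36058 = 2588207183/71779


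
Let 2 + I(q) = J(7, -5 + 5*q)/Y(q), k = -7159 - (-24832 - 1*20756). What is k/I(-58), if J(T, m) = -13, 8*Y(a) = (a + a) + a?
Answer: -3343323/122 ≈ -27404.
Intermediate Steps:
Y(a) = 3*a/8 (Y(a) = ((a + a) + a)/8 = (2*a + a)/8 = (3*a)/8 = 3*a/8)
k = 38429 (k = -7159 - (-24832 - 20756) = -7159 - 1*(-45588) = -7159 + 45588 = 38429)
I(q) = -2 - 104/(3*q) (I(q) = -2 - 13*8/(3*q) = -2 - 104/(3*q))
k/I(-58) = 38429/(-2 - 104/3/(-58)) = 38429/(-2 - 104/3*(-1/58)) = 38429/(-2 + 52/87) = 38429/(-122/87) = 38429*(-87/122) = -3343323/122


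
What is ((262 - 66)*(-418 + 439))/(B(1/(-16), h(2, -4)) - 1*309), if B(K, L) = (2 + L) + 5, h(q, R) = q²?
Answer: -2058/149 ≈ -13.812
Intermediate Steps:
B(K, L) = 7 + L
((262 - 66)*(-418 + 439))/(B(1/(-16), h(2, -4)) - 1*309) = ((262 - 66)*(-418 + 439))/((7 + 2²) - 1*309) = (196*21)/((7 + 4) - 309) = 4116/(11 - 309) = 4116/(-298) = 4116*(-1/298) = -2058/149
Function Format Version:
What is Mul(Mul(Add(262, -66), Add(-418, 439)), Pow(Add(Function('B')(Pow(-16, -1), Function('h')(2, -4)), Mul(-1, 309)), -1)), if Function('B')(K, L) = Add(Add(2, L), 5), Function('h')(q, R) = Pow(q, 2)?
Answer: Rational(-2058, 149) ≈ -13.812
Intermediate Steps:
Function('B')(K, L) = Add(7, L)
Mul(Mul(Add(262, -66), Add(-418, 439)), Pow(Add(Function('B')(Pow(-16, -1), Function('h')(2, -4)), Mul(-1, 309)), -1)) = Mul(Mul(Add(262, -66), Add(-418, 439)), Pow(Add(Add(7, Pow(2, 2)), Mul(-1, 309)), -1)) = Mul(Mul(196, 21), Pow(Add(Add(7, 4), -309), -1)) = Mul(4116, Pow(Add(11, -309), -1)) = Mul(4116, Pow(-298, -1)) = Mul(4116, Rational(-1, 298)) = Rational(-2058, 149)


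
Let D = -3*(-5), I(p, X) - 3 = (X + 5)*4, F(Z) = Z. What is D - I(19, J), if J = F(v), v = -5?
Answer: 12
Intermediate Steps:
J = -5
I(p, X) = 23 + 4*X (I(p, X) = 3 + (X + 5)*4 = 3 + (5 + X)*4 = 3 + (20 + 4*X) = 23 + 4*X)
D = 15
D - I(19, J) = 15 - (23 + 4*(-5)) = 15 - (23 - 20) = 15 - 1*3 = 15 - 3 = 12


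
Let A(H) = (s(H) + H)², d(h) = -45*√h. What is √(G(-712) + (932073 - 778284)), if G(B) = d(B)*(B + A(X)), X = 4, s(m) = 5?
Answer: √(153789 + 56790*I*√178) ≈ 680.78 + 556.48*I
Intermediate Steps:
A(H) = (5 + H)²
G(B) = -45*√B*(81 + B) (G(B) = (-45*√B)*(B + (5 + 4)²) = (-45*√B)*(B + 9²) = (-45*√B)*(B + 81) = (-45*√B)*(81 + B) = -45*√B*(81 + B))
√(G(-712) + (932073 - 778284)) = √(45*√(-712)*(-81 - 1*(-712)) + (932073 - 778284)) = √(45*(2*I*√178)*(-81 + 712) + 153789) = √(45*(2*I*√178)*631 + 153789) = √(56790*I*√178 + 153789) = √(153789 + 56790*I*√178)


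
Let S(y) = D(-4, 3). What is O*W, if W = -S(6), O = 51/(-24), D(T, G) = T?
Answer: -17/2 ≈ -8.5000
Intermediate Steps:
S(y) = -4
O = -17/8 (O = 51*(-1/24) = -17/8 ≈ -2.1250)
W = 4 (W = -1*(-4) = 4)
O*W = -17/8*4 = -17/2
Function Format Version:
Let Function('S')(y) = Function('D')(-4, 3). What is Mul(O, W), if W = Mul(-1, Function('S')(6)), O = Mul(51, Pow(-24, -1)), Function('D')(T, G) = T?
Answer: Rational(-17, 2) ≈ -8.5000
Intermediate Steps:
Function('S')(y) = -4
O = Rational(-17, 8) (O = Mul(51, Rational(-1, 24)) = Rational(-17, 8) ≈ -2.1250)
W = 4 (W = Mul(-1, -4) = 4)
Mul(O, W) = Mul(Rational(-17, 8), 4) = Rational(-17, 2)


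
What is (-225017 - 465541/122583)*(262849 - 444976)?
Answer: 1674580327756468/40861 ≈ 4.0982e+10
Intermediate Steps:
(-225017 - 465541/122583)*(262849 - 444976) = (-225017 - 465541*1/122583)*(-182127) = (-225017 - 465541/122583)*(-182127) = -27583724452/122583*(-182127) = 1674580327756468/40861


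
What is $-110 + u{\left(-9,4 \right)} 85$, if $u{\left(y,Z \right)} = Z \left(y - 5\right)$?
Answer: $-4870$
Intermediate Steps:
$u{\left(y,Z \right)} = Z \left(-5 + y\right)$
$-110 + u{\left(-9,4 \right)} 85 = -110 + 4 \left(-5 - 9\right) 85 = -110 + 4 \left(-14\right) 85 = -110 - 4760 = -4870$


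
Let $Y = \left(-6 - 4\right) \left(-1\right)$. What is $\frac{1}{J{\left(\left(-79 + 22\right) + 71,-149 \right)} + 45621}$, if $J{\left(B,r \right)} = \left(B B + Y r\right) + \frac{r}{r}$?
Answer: $\frac{1}{44328} \approx 2.2559 \cdot 10^{-5}$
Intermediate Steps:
$Y = 10$ ($Y = \left(-10\right) \left(-1\right) = 10$)
$J{\left(B,r \right)} = 1 + B^{2} + 10 r$ ($J{\left(B,r \right)} = \left(B B + 10 r\right) + \frac{r}{r} = \left(B^{2} + 10 r\right) + 1 = 1 + B^{2} + 10 r$)
$\frac{1}{J{\left(\left(-79 + 22\right) + 71,-149 \right)} + 45621} = \frac{1}{\left(1 + \left(\left(-79 + 22\right) + 71\right)^{2} + 10 \left(-149\right)\right) + 45621} = \frac{1}{\left(1 + \left(-57 + 71\right)^{2} - 1490\right) + 45621} = \frac{1}{\left(1 + 14^{2} - 1490\right) + 45621} = \frac{1}{\left(1 + 196 - 1490\right) + 45621} = \frac{1}{-1293 + 45621} = \frac{1}{44328}$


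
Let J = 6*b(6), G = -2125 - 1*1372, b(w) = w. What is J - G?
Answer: 3533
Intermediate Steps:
G = -3497 (G = -2125 - 1372 = -3497)
J = 36 (J = 6*6 = 36)
J - G = 36 - 1*(-3497) = 36 + 3497 = 3533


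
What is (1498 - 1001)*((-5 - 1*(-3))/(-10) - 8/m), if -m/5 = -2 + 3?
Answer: 4473/5 ≈ 894.60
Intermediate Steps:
m = -5 (m = -5*(-2 + 3) = -5*1 = -5)
(1498 - 1001)*((-5 - 1*(-3))/(-10) - 8/m) = (1498 - 1001)*((-5 - 1*(-3))/(-10) - 8/(-5)) = 497*((-5 + 3)*(-1/10) - 8*(-1/5)) = 497*(-2*(-1/10) + 8/5) = 497*(1/5 + 8/5) = 497*(9/5) = 4473/5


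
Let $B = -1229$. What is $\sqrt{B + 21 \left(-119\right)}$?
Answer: $4 i \sqrt{233} \approx 61.057 i$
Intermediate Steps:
$\sqrt{B + 21 \left(-119\right)} = \sqrt{-1229 + 21 \left(-119\right)} = \sqrt{-1229 - 2499} = \sqrt{-3728} = 4 i \sqrt{233}$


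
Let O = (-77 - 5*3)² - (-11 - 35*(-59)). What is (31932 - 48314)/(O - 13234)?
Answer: 8191/3412 ≈ 2.4006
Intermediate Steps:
O = 6410 (O = (-77 - 15)² - (-11 + 2065) = (-92)² - 1*2054 = 8464 - 2054 = 6410)
(31932 - 48314)/(O - 13234) = (31932 - 48314)/(6410 - 13234) = -16382/(-6824) = -16382*(-1/6824) = 8191/3412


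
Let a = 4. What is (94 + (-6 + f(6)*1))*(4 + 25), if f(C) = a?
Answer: 2668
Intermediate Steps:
f(C) = 4
(94 + (-6 + f(6)*1))*(4 + 25) = (94 + (-6 + 4*1))*(4 + 25) = (94 + (-6 + 4))*29 = (94 - 2)*29 = 92*29 = 2668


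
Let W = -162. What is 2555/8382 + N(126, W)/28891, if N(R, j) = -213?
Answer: 72031139/242164362 ≈ 0.29745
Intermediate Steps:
2555/8382 + N(126, W)/28891 = 2555/8382 - 213/28891 = 72031139/242164362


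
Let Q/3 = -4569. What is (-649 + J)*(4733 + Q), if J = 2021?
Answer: -12312328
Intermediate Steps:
Q = -13707 (Q = 3*(-4569) = -13707)
(-649 + J)*(4733 + Q) = (-649 + 2021)*(4733 - 13707) = 1372*(-8974) = -12312328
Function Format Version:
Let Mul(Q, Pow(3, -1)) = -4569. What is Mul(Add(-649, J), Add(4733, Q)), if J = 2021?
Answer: -12312328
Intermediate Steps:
Q = -13707 (Q = Mul(3, -4569) = -13707)
Mul(Add(-649, J), Add(4733, Q)) = Mul(Add(-649, 2021), Add(4733, -13707)) = Mul(1372, -8974) = -12312328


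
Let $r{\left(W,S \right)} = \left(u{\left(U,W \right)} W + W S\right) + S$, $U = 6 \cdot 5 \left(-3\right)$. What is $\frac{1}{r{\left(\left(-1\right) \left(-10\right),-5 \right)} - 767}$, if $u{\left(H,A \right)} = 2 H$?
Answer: $- \frac{1}{2622} \approx -0.00038139$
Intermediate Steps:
$U = -90$ ($U = 30 \left(-3\right) = -90$)
$r{\left(W,S \right)} = S - 180 W + S W$ ($r{\left(W,S \right)} = \left(2 \left(-90\right) W + W S\right) + S = \left(- 180 W + S W\right) + S = S - 180 W + S W$)
$\frac{1}{r{\left(\left(-1\right) \left(-10\right),-5 \right)} - 767} = \frac{1}{\left(-5 - 180 \left(\left(-1\right) \left(-10\right)\right) - 5 \left(\left(-1\right) \left(-10\right)\right)\right) - 767} = \frac{1}{\left(-5 - 1800 - 50\right) - 767} = \frac{1}{-1855 - 767} = \frac{1}{-2622} = - \frac{1}{2622}$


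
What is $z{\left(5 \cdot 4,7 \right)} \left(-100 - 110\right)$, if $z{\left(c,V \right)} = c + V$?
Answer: $-5670$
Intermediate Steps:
$z{\left(c,V \right)} = V + c$
$z{\left(5 \cdot 4,7 \right)} \left(-100 - 110\right) = \left(7 + 5 \cdot 4\right) \left(-100 - 110\right) = \left(7 + 20\right) \left(-210\right) = 27 \left(-210\right) = -5670$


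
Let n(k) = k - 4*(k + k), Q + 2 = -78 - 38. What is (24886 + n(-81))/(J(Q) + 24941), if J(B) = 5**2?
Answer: 25453/24966 ≈ 1.0195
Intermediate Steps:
Q = -118 (Q = -2 + (-78 - 38) = -2 - 116 = -118)
J(B) = 25
n(k) = -7*k (n(k) = k - 8*k = -7*k)
(24886 + n(-81))/(J(Q) + 24941) = (24886 - 7*(-81))/(25 + 24941) = (24886 + 567)/24966 = 25453*(1/24966) = 25453/24966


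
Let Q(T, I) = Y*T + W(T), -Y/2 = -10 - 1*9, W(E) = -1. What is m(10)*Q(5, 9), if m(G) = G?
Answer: 1890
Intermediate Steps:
Y = 38 (Y = -2*(-10 - 1*9) = -2*(-10 - 9) = -2*(-19) = 38)
Q(T, I) = -1 + 38*T (Q(T, I) = 38*T - 1 = -1 + 38*T)
m(10)*Q(5, 9) = 10*(-1 + 38*5) = 10*(-1 + 190) = 10*189 = 1890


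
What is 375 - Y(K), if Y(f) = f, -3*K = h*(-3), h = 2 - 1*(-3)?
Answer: 370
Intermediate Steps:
h = 5 (h = 2 + 3 = 5)
K = 5 (K = -5*(-3)/3 = -⅓*(-15) = 5)
375 - Y(K) = 375 - 1*5 = 375 - 5 = 370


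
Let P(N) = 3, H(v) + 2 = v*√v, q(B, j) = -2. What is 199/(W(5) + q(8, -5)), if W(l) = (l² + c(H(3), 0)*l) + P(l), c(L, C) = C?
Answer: 199/26 ≈ 7.6538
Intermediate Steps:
H(v) = -2 + v^(3/2) (H(v) = -2 + v*√v = -2 + v^(3/2))
W(l) = 3 + l² (W(l) = (l² + 0*l) + 3 = (l² + 0) + 3 = l² + 3 = 3 + l²)
199/(W(5) + q(8, -5)) = 199/((3 + 5²) - 2) = 199/((3 + 25) - 2) = 199/(28 - 2) = 199/26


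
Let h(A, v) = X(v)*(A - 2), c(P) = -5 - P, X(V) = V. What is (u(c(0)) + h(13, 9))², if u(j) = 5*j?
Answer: 5476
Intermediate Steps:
h(A, v) = v*(-2 + A) (h(A, v) = v*(A - 2) = v*(-2 + A))
(u(c(0)) + h(13, 9))² = (5*(-5 - 1*0) + 9*(-2 + 13))² = (5*(-5 + 0) + 9*11)² = (5*(-5) + 99)² = (-25 + 99)² = 74² = 5476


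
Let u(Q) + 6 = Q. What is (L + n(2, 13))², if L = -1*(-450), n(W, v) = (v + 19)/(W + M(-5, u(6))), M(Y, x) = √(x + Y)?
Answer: 4*(35969*I + 209700*√5)/(I + 4*√5) ≈ 2.0889e+5 - 7268.5*I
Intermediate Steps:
u(Q) = -6 + Q
M(Y, x) = √(Y + x)
n(W, v) = (19 + v)/(W + I*√5) (n(W, v) = (v + 19)/(W + √(-5 + (-6 + 6))) = (19 + v)/(W + √(-5 + 0)) = (19 + v)/(W + √(-5)) = (19 + v)/(W + I*√5))
L = 450
(L + n(2, 13))² = (450 + (19 + 13)/(2 + I*√5))² = (450 + 32/(2 + I*√5))²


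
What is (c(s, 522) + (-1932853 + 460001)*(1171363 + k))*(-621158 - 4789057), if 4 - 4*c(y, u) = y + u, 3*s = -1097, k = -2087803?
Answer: -29210410546477760715/4 ≈ -7.3026e+18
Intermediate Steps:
s = -1097/3 (s = (1/3)*(-1097) = -1097/3 ≈ -365.67)
c(y, u) = 1 - u/4 - y/4 (c(y, u) = 1 - (y + u)/4 = 1 - (u + y)/4 = 1 + (-u/4 - y/4) = 1 - u/4 - y/4)
(c(s, 522) + (-1932853 + 460001)*(1171363 + k))*(-621158 - 4789057) = ((1 - 1/4*522 - 1/4*(-1097/3)) + (-1932853 + 460001)*(1171363 - 2087803))*(-621158 - 4789057) = ((1 - 261/2 + 1097/12) - 1472852*(-916440))*(-5410215) = (-457/12 + 1349780486880)*(-5410215) = (16197365842103/12)*(-5410215) = -29210410546477760715/4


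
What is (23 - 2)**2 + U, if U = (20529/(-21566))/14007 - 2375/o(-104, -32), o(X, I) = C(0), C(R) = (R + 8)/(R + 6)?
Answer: -269903992233/201383308 ≈ -1340.3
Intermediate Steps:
C(R) = (8 + R)/(6 + R)
o(X, I) = 4/3 (o(X, I) = (8 + 0)/(6 + 0) = 8/6 = (1/6)*8 = 4/3)
U = -358714031061/201383308 (U = (20529/(-21566))/14007 - 2375/4/3 = (20529*(-1/21566))*(1/14007) - 2375*3/4 = -20529/21566*1/14007 - 7125/4 = -6843/100691654 - 7125/4 = -358714031061/201383308 ≈ -1781.3)
(23 - 2)**2 + U = (23 - 2)**2 - 358714031061/201383308 = 21**2 - 358714031061/201383308 = 441 - 358714031061/201383308 = -269903992233/201383308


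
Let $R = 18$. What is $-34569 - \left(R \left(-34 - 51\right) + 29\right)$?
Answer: $-33068$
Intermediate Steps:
$-34569 - \left(R \left(-34 - 51\right) + 29\right) = -34569 - \left(18 \left(-34 - 51\right) + 29\right) = -34569 - \left(18 \left(-85\right) + 29\right) = -34569 - \left(-1530 + 29\right) = -34569 - -1501 = -34569 + 1501 = -33068$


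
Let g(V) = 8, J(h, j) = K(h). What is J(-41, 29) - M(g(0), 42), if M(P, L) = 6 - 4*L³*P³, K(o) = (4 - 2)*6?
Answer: 151732230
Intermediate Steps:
K(o) = 12 (K(o) = 2*6 = 12)
J(h, j) = 12
M(P, L) = 6 - 4*L³*P³
J(-41, 29) - M(g(0), 42) = 12 - (6 - 4*42³*8³) = 12 - (6 - 4*74088*512) = 12 - (6 - 151732224) = 12 - 1*(-151732218) = 12 + 151732218 = 151732230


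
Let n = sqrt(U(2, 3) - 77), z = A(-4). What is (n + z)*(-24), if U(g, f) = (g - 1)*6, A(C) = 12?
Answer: -288 - 24*I*sqrt(71) ≈ -288.0 - 202.23*I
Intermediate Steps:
z = 12
U(g, f) = -6 + 6*g (U(g, f) = (-1 + g)*6 = -6 + 6*g)
n = I*sqrt(71) (n = sqrt((-6 + 6*2) - 77) = sqrt((-6 + 12) - 77) = sqrt(6 - 77) = sqrt(-71) = I*sqrt(71) ≈ 8.4261*I)
(n + z)*(-24) = (I*sqrt(71) + 12)*(-24) = (12 + I*sqrt(71))*(-24) = -288 - 24*I*sqrt(71)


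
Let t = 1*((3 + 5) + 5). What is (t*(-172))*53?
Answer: -118508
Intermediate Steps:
t = 13 (t = 1*(8 + 5) = 1*13 = 13)
(t*(-172))*53 = (13*(-172))*53 = -2236*53 = -118508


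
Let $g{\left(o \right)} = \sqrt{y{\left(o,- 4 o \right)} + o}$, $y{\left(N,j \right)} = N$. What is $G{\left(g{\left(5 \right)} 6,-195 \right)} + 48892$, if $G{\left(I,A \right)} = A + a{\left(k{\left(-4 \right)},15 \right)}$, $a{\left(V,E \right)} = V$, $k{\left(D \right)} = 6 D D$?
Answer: $48793$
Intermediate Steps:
$g{\left(o \right)} = \sqrt{2} \sqrt{o}$ ($g{\left(o \right)} = \sqrt{o + o} = \sqrt{2 o} = \sqrt{2} \sqrt{o}$)
$k{\left(D \right)} = 6 D^{2}$
$G{\left(I,A \right)} = 96 + A$ ($G{\left(I,A \right)} = A + 6 \left(-4\right)^{2} = A + 6 \cdot 16 = A + 96 = 96 + A$)
$G{\left(g{\left(5 \right)} 6,-195 \right)} + 48892 = \left(96 - 195\right) + 48892 = -99 + 48892 = 48793$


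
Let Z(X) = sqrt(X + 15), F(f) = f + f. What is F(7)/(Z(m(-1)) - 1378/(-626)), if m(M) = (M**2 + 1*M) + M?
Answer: -3019198/896845 + 1371566*sqrt(14)/896845 ≈ 2.3557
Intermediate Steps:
m(M) = M**2 + 2*M (m(M) = (M**2 + M) + M = (M + M**2) + M = M**2 + 2*M)
F(f) = 2*f
Z(X) = sqrt(15 + X)
F(7)/(Z(m(-1)) - 1378/(-626)) = (2*7)/(sqrt(15 - (2 - 1)) - 1378/(-626)) = 14/(sqrt(15 - 1*1) - 1378*(-1/626)) = 14/(sqrt(15 - 1) + 689/313) = 14/(sqrt(14) + 689/313) = 14/(689/313 + sqrt(14))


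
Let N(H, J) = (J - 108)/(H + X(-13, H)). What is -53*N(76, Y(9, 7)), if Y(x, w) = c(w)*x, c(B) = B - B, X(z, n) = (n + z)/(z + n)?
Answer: 5724/77 ≈ 74.338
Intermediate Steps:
X(z, n) = 1 (X(z, n) = (n + z)/(n + z) = 1)
c(B) = 0
Y(x, w) = 0 (Y(x, w) = 0*x = 0)
N(H, J) = (-108 + J)/(1 + H) (N(H, J) = (J - 108)/(H + 1) = (-108 + J)/(1 + H))
-53*N(76, Y(9, 7)) = -53*(-108 + 0)/(1 + 76) = -53*(-108)/77 = -53*(-108/77) = 5724/77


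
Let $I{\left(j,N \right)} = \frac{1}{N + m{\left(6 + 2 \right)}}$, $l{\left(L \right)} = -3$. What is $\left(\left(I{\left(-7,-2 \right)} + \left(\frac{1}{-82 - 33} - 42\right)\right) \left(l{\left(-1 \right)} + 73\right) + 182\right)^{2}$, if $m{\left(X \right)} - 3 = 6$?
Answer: $\frac{3996515524}{529} \approx 7.5548 \cdot 10^{6}$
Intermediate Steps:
$m{\left(X \right)} = 9$ ($m{\left(X \right)} = 3 + 6 = 9$)
$I{\left(j,N \right)} = \frac{1}{9 + N}$ ($I{\left(j,N \right)} = \frac{1}{N + 9} = \frac{1}{9 + N}$)
$\left(\left(I{\left(-7,-2 \right)} + \left(\frac{1}{-82 - 33} - 42\right)\right) \left(l{\left(-1 \right)} + 73\right) + 182\right)^{2} = \left(\left(\frac{1}{9 - 2} + \left(\frac{1}{-82 - 33} - 42\right)\right) \left(-3 + 73\right) + 182\right)^{2} = \left(\left(\frac{1}{7} - \left(42 - \frac{1}{-115}\right)\right) 70 + 182\right)^{2} = \left(\left(\frac{1}{7} - \frac{4831}{115}\right) 70 + 182\right)^{2} = \left(\left(- \frac{33702}{805}\right) 70 + 182\right)^{2} = \left(- \frac{67404}{23} + 182\right)^{2} = \left(- \frac{63218}{23}\right)^{2} = \frac{3996515524}{529}$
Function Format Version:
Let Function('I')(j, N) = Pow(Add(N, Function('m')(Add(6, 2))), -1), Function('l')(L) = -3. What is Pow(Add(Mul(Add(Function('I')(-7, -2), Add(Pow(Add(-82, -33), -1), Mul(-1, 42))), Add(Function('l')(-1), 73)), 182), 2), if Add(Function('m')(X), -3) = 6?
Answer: Rational(3996515524, 529) ≈ 7.5548e+6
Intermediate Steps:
Function('m')(X) = 9 (Function('m')(X) = Add(3, 6) = 9)
Function('I')(j, N) = Pow(Add(9, N), -1) (Function('I')(j, N) = Pow(Add(N, 9), -1) = Pow(Add(9, N), -1))
Pow(Add(Mul(Add(Function('I')(-7, -2), Add(Pow(Add(-82, -33), -1), Mul(-1, 42))), Add(Function('l')(-1), 73)), 182), 2) = Pow(Add(Mul(Add(Pow(Add(9, -2), -1), Add(Pow(Add(-82, -33), -1), Mul(-1, 42))), Add(-3, 73)), 182), 2) = Pow(Add(Mul(Add(Pow(7, -1), Add(Pow(-115, -1), -42)), 70), 182), 2) = Pow(Add(Mul(Add(Rational(1, 7), Add(Rational(-1, 115), -42)), 70), 182), 2) = Pow(Add(Mul(Add(Rational(1, 7), Rational(-4831, 115)), 70), 182), 2) = Pow(Add(Mul(Rational(-33702, 805), 70), 182), 2) = Pow(Add(Rational(-67404, 23), 182), 2) = Pow(Rational(-63218, 23), 2) = Rational(3996515524, 529)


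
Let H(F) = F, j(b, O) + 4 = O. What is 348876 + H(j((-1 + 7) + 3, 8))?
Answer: 348880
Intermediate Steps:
j(b, O) = -4 + O
348876 + H(j((-1 + 7) + 3, 8)) = 348876 + (-4 + 8) = 348876 + 4 = 348880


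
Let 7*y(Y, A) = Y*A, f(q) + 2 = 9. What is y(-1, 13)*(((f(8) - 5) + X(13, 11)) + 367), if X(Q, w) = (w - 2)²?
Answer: -5850/7 ≈ -835.71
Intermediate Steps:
f(q) = 7 (f(q) = -2 + 9 = 7)
X(Q, w) = (-2 + w)²
y(Y, A) = A*Y/7 (y(Y, A) = (Y*A)/7 = (A*Y)/7 = A*Y/7)
y(-1, 13)*(((f(8) - 5) + X(13, 11)) + 367) = ((⅐)*13*(-1))*(((7 - 5) + (-2 + 11)²) + 367) = -13*((2 + 9²) + 367)/7 = -13*((2 + 81) + 367)/7 = -13*(83 + 367)/7 = -13/7*450 = -5850/7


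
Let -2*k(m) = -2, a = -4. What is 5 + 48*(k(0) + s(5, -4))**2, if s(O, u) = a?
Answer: 437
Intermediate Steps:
s(O, u) = -4
k(m) = 1 (k(m) = -1/2*(-2) = 1)
5 + 48*(k(0) + s(5, -4))**2 = 5 + 48*(1 - 4)**2 = 5 + 48*(-3)**2 = 5 + 48*9 = 5 + 432 = 437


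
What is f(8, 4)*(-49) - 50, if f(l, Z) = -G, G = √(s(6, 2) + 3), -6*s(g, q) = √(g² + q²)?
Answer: -50 + 49*√(27 - 3*√10)/3 ≈ 18.353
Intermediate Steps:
s(g, q) = -√(g² + q²)/6
G = √(3 - √10/3) (G = √(-√(6² + 2²)/6 + 3) = √(-√(36 + 4)/6 + 3) = √(-√10/3 + 3) = √(3 - √10/3) ≈ 1.3950)
f(l, Z) = -√(27 - 3*√10)/3
f(8, 4)*(-49) - 50 = -√(27 - 3*√10)/3*(-49) - 50 = 49*√(27 - 3*√10)/3 - 50 = -50 + 49*√(27 - 3*√10)/3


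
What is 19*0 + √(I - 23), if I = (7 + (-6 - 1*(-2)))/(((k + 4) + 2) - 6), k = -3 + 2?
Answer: I*√26 ≈ 5.099*I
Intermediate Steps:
k = -1
I = -3 (I = (7 + (-6 - 1*(-2)))/(((-1 + 4) + 2) - 6) = (7 + (-6 + 2))/((3 + 2) - 6) = (7 - 4)/(5 - 6) = 3/(-1) = 3*(-1) = -3)
19*0 + √(I - 23) = 19*0 + √(-3 - 23) = 0 + √(-26) = 0 + I*√26 = I*√26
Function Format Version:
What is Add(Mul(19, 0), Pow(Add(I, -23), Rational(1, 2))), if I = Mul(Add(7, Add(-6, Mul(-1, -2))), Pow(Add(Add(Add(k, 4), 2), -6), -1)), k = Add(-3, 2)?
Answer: Mul(I, Pow(26, Rational(1, 2))) ≈ Mul(5.0990, I)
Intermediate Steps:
k = -1
I = -3 (I = Mul(Add(7, Add(-6, Mul(-1, -2))), Pow(Add(Add(Add(-1, 4), 2), -6), -1)) = Mul(Add(7, Add(-6, 2)), Pow(Add(Add(3, 2), -6), -1)) = Mul(Add(7, -4), Pow(Add(5, -6), -1)) = Mul(3, Pow(-1, -1)) = Mul(3, -1) = -3)
Add(Mul(19, 0), Pow(Add(I, -23), Rational(1, 2))) = Add(Mul(19, 0), Pow(Add(-3, -23), Rational(1, 2))) = Add(0, Pow(-26, Rational(1, 2))) = Add(0, Mul(I, Pow(26, Rational(1, 2)))) = Mul(I, Pow(26, Rational(1, 2)))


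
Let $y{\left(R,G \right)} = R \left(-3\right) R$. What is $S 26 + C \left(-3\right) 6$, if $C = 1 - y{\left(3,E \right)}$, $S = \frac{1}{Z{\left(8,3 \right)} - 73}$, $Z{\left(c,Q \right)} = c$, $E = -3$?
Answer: $- \frac{2522}{5} \approx -504.4$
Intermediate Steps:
$y{\left(R,G \right)} = - 3 R^{2}$ ($y{\left(R,G \right)} = - 3 R R = - 3 R^{2}$)
$S = - \frac{1}{65}$ ($S = \frac{1}{8 - 73} = \frac{1}{-65} = - \frac{1}{65} \approx -0.015385$)
$C = 28$ ($C = 1 - - 3 \cdot 3^{2} = 1 - \left(-3\right) 9 = 1 - -27 = 1 + 27 = 28$)
$S 26 + C \left(-3\right) 6 = \left(- \frac{1}{65}\right) 26 + 28 \left(-3\right) 6 = - \frac{2}{5} - 504 = - \frac{2522}{5}$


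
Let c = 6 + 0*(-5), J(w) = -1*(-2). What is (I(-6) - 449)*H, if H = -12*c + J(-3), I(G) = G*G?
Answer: 28910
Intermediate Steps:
I(G) = G**2
J(w) = 2
c = 6 (c = 6 + 0 = 6)
H = -70 (H = -12*6 + 2 = -72 + 2 = -70)
(I(-6) - 449)*H = ((-6)**2 - 449)*(-70) = (36 - 449)*(-70) = -413*(-70) = 28910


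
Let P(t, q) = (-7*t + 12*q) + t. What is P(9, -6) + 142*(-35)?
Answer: -5096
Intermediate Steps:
P(t, q) = -6*t + 12*q
P(9, -6) + 142*(-35) = (-6*9 + 12*(-6)) + 142*(-35) = (-54 - 72) - 4970 = -126 - 4970 = -5096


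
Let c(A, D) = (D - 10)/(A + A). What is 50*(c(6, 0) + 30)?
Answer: 4375/3 ≈ 1458.3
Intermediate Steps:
c(A, D) = (-10 + D)/(2*A) (c(A, D) = (-10 + D)/((2*A)) = (-10 + D)*(1/(2*A)) = (-10 + D)/(2*A))
50*(c(6, 0) + 30) = 50*((1/2)*(-10 + 0)/6 + 30) = 50*((1/2)*(1/6)*(-10) + 30) = 50*(-5/6 + 30) = 50*(175/6) = 4375/3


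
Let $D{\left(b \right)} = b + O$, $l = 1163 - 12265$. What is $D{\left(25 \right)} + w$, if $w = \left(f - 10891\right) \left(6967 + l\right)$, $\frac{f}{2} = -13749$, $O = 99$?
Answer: $158738639$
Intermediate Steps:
$l = -11102$
$f = -27498$ ($f = 2 \left(-13749\right) = -27498$)
$D{\left(b \right)} = 99 + b$ ($D{\left(b \right)} = b + 99 = 99 + b$)
$w = 158738515$ ($w = \left(-27498 - 10891\right) \left(6967 - 11102\right) = \left(-38389\right) \left(-4135\right) = 158738515$)
$D{\left(25 \right)} + w = \left(99 + 25\right) + 158738515 = 124 + 158738515 = 158738639$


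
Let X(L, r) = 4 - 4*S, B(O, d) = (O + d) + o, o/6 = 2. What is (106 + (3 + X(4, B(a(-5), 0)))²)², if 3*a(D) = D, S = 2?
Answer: 11449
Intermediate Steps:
o = 12 (o = 6*2 = 12)
a(D) = D/3
B(O, d) = 12 + O + d (B(O, d) = (O + d) + 12 = 12 + O + d)
X(L, r) = -4 (X(L, r) = 4 - 4*2 = 4 - 8 = -4)
(106 + (3 + X(4, B(a(-5), 0)))²)² = (106 + (3 - 4)²)² = (106 + (-1)²)² = (106 + 1)² = 107² = 11449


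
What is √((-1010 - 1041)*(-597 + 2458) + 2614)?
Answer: I*√3814297 ≈ 1953.0*I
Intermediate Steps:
√((-1010 - 1041)*(-597 + 2458) + 2614) = √(-2051*1861 + 2614) = √(-3816911 + 2614) = √(-3814297) = I*√3814297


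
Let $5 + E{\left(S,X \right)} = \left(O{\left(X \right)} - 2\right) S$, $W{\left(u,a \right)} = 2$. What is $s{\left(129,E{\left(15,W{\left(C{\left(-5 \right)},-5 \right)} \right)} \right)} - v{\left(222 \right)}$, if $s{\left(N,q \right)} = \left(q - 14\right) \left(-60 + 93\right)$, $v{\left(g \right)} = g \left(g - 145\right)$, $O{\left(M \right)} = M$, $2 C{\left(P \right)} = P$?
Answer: $-17721$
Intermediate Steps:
$C{\left(P \right)} = \frac{P}{2}$
$v{\left(g \right)} = g \left(-145 + g\right)$
$E{\left(S,X \right)} = -5 + S \left(-2 + X\right)$ ($E{\left(S,X \right)} = -5 + \left(X - 2\right) S = -5 + \left(-2 + X\right) S = -5 + S \left(-2 + X\right)$)
$s{\left(N,q \right)} = -462 + 33 q$ ($s{\left(N,q \right)} = \left(-14 + q\right) 33 = -462 + 33 q$)
$s{\left(129,E{\left(15,W{\left(C{\left(-5 \right)},-5 \right)} \right)} \right)} - v{\left(222 \right)} = \left(-462 + 33 \left(-5 - 30 + 15 \cdot 2\right)\right) - 222 \left(-145 + 222\right) = \left(-462 + 33 \left(-5 - 30 + 30\right)\right) - 222 \cdot 77 = \left(-462 + 33 \left(-5\right)\right) - 17094 = \left(-462 - 165\right) - 17094 = -627 - 17094 = -17721$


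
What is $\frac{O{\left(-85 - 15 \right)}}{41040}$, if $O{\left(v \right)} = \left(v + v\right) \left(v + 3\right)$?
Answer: $\frac{485}{1026} \approx 0.47271$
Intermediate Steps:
$O{\left(v \right)} = 2 v \left(3 + v\right)$
$\frac{O{\left(-85 - 15 \right)}}{41040} = \frac{2 \left(-85 - 15\right) \left(3 - 100\right)}{41040} = 2 \left(-100\right) \left(3 - 100\right) \frac{1}{41040} = 2 \left(-100\right) \left(-97\right) \frac{1}{41040} = 19400 \cdot \frac{1}{41040} = \frac{485}{1026}$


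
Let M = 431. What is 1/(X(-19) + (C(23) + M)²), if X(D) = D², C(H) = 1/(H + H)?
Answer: 2116/393873805 ≈ 5.3723e-6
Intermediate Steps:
C(H) = 1/(2*H)
1/(X(-19) + (C(23) + M)²) = 1/((-19)² + ((½)/23 + 431)²) = 1/(361 + ((½)*(1/23) + 431)²) = 1/(361 + (1/46 + 431)²) = 1/(361 + (19827/46)²) = 1/(361 + 393109929/2116) = 1/(393873805/2116) = 2116/393873805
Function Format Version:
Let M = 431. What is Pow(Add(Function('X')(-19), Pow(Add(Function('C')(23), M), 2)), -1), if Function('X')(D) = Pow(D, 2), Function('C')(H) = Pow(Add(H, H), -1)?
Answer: Rational(2116, 393873805) ≈ 5.3723e-6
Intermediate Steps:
Function('C')(H) = Mul(Rational(1, 2), Pow(H, -1)) (Function('C')(H) = Pow(Mul(2, H), -1) = Mul(Rational(1, 2), Pow(H, -1)))
Pow(Add(Function('X')(-19), Pow(Add(Function('C')(23), M), 2)), -1) = Pow(Add(Pow(-19, 2), Pow(Add(Mul(Rational(1, 2), Pow(23, -1)), 431), 2)), -1) = Pow(Add(361, Pow(Add(Mul(Rational(1, 2), Rational(1, 23)), 431), 2)), -1) = Pow(Add(361, Pow(Add(Rational(1, 46), 431), 2)), -1) = Pow(Add(361, Pow(Rational(19827, 46), 2)), -1) = Pow(Add(361, Rational(393109929, 2116)), -1) = Pow(Rational(393873805, 2116), -1) = Rational(2116, 393873805)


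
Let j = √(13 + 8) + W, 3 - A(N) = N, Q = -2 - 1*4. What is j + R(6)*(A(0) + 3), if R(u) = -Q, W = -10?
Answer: 26 + √21 ≈ 30.583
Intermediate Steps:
Q = -6 (Q = -2 - 4 = -6)
A(N) = 3 - N
j = -10 + √21 (j = √(13 + 8) - 10 = √21 - 10 = -10 + √21 ≈ -5.4174)
R(u) = 6 (R(u) = -1*(-6) = 6)
j + R(6)*(A(0) + 3) = (-10 + √21) + 6*((3 - 1*0) + 3) = (-10 + √21) + 6*((3 + 0) + 3) = (-10 + √21) + 6*(3 + 3) = (-10 + √21) + 6*6 = (-10 + √21) + 36 = 26 + √21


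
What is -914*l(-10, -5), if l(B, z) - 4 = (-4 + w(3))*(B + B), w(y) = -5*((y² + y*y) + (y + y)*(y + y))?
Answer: -5012376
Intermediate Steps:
w(y) = -30*y² (w(y) = -5*((y² + y²) + (2*y)*(2*y)) = -5*(2*y² + 4*y²) = -30*y²)
l(B, z) = 4 - 548*B (l(B, z) = 4 + (-4 - 30*3²)*(B + B) = 4 + (-4 - 30*9)*(2*B) = 4 + (-4 - 270)*(2*B) = 4 - 548*B)
-914*l(-10, -5) = -914*(4 - 548*(-10)) = -914*(4 + 5480) = -914*5484 = -5012376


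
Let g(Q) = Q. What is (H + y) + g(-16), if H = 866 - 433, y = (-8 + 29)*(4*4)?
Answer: 753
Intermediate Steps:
y = 336 (y = 21*16 = 336)
H = 433
(H + y) + g(-16) = (433 + 336) - 16 = 769 - 16 = 753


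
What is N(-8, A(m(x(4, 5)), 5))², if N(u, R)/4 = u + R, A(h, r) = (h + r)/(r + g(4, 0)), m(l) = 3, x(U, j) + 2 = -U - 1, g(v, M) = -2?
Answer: 4096/9 ≈ 455.11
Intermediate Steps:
x(U, j) = -3 - U (x(U, j) = -2 + (-U - 1) = -2 + (-1 - U) = -3 - U)
A(h, r) = (h + r)/(-2 + r) (A(h, r) = (h + r)/(r - 2) = (h + r)/(-2 + r))
N(u, R) = 4*R + 4*u (N(u, R) = 4*(u + R) = 4*(R + u) = 4*R + 4*u)
N(-8, A(m(x(4, 5)), 5))² = (4*((3 + 5)/(-2 + 5)) + 4*(-8))² = (4*(8/3) - 32)² = (32/3 - 32)² = (-64/3)² = 4096/9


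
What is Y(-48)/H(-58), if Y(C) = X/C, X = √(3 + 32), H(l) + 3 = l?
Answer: √35/2928 ≈ 0.0020205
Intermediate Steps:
H(l) = -3 + l
X = √35 ≈ 5.9161
Y(C) = √35/C
Y(-48)/H(-58) = (√35/(-48))/(-3 - 58) = (√35*(-1/48))/(-61) = -√35/48*(-1/61) = √35/2928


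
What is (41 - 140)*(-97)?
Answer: 9603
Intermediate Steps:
(41 - 140)*(-97) = -99*(-97) = 9603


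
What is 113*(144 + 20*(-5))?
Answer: 4972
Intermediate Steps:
113*(144 + 20*(-5)) = 113*(144 - 100) = 113*44 = 4972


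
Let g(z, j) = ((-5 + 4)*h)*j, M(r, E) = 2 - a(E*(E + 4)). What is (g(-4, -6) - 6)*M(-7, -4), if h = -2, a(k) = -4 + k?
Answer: -108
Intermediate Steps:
M(r, E) = 6 - E*(4 + E) (M(r, E) = 2 - (-4 + E*(E + 4)) = 2 - (-4 + E*(4 + E)) = 2 + (4 - E*(4 + E)) = 6 - E*(4 + E))
g(z, j) = 2*j (g(z, j) = ((-5 + 4)*(-2))*j = (-1*(-2))*j = 2*j)
(g(-4, -6) - 6)*M(-7, -4) = (2*(-6) - 6)*(6 - 1*(-4)*(4 - 4)) = (-12 - 6)*(6 - 1*(-4)*0) = -18*(6 + 0) = -18*6 = -108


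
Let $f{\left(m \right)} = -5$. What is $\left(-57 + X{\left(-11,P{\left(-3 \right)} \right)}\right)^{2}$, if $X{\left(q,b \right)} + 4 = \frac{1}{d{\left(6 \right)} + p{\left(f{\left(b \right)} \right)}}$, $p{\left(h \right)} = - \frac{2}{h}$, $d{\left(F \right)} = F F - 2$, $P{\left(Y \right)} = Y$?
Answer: $\frac{109977169}{29584} \approx 3717.5$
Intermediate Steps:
$d{\left(F \right)} = -2 + F^{2}$ ($d{\left(F \right)} = F^{2} - 2 = -2 + F^{2}$)
$X{\left(q,b \right)} = - \frac{683}{172}$ ($X{\left(q,b \right)} = -4 + \frac{1}{\left(-2 + 6^{2}\right) - \frac{2}{-5}} = -4 + \frac{1}{\left(-2 + 36\right) - - \frac{2}{5}} = -4 + \frac{1}{34 + \frac{2}{5}} = -4 + \frac{1}{\frac{172}{5}} = -4 + \frac{5}{172} = - \frac{683}{172}$)
$\left(-57 + X{\left(-11,P{\left(-3 \right)} \right)}\right)^{2} = \left(-57 - \frac{683}{172}\right)^{2} = \left(- \frac{10487}{172}\right)^{2} = \frac{109977169}{29584}$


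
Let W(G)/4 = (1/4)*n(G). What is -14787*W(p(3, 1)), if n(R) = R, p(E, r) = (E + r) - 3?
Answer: -14787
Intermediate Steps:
p(E, r) = -3 + E + r
W(G) = G (W(G) = 4*((1/4)*G) = 4*((1*(¼))*G) = 4*(G/4) = G)
-14787*W(p(3, 1)) = -14787*(-3 + 3 + 1) = -14787*1 = -14787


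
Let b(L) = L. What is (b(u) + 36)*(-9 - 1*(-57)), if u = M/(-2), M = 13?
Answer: 1416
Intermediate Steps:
u = -13/2 (u = 13/(-2) = 13*(-½) = -13/2 ≈ -6.5000)
(b(u) + 36)*(-9 - 1*(-57)) = (-13/2 + 36)*(-9 - 1*(-57)) = 59*(-9 + 57)/2 = (59/2)*48 = 1416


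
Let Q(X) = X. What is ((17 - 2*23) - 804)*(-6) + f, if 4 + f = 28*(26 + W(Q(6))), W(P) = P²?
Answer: 6730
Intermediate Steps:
f = 1732 (f = -4 + 28*(26 + 6²) = -4 + 28*(26 + 36) = -4 + 28*62 = -4 + 1736 = 1732)
((17 - 2*23) - 804)*(-6) + f = ((17 - 2*23) - 804)*(-6) + 1732 = ((17 - 46) - 804)*(-6) + 1732 = (-29 - 804)*(-6) + 1732 = -833*(-6) + 1732 = 4998 + 1732 = 6730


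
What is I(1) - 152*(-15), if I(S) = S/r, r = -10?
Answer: 22799/10 ≈ 2279.9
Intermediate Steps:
I(S) = -S/10 (I(S) = S/(-10) = S*(-⅒) = -S/10)
I(1) - 152*(-15) = -⅒*1 - 152*(-15) = -⅒ + 2280 = 22799/10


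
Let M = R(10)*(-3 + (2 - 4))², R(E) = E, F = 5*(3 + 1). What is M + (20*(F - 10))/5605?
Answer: 280290/1121 ≈ 250.04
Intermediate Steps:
F = 20 (F = 5*4 = 20)
M = 250 (M = 10*(-3 + (2 - 4))² = 10*(-3 - 2)² = 10*(-5)² = 10*25 = 250)
M + (20*(F - 10))/5605 = 250 + (20*(20 - 10))/5605 = 250 + (20*10)*(1/5605) = 250 + 200*(1/5605) = 250 + 40/1121 = 280290/1121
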